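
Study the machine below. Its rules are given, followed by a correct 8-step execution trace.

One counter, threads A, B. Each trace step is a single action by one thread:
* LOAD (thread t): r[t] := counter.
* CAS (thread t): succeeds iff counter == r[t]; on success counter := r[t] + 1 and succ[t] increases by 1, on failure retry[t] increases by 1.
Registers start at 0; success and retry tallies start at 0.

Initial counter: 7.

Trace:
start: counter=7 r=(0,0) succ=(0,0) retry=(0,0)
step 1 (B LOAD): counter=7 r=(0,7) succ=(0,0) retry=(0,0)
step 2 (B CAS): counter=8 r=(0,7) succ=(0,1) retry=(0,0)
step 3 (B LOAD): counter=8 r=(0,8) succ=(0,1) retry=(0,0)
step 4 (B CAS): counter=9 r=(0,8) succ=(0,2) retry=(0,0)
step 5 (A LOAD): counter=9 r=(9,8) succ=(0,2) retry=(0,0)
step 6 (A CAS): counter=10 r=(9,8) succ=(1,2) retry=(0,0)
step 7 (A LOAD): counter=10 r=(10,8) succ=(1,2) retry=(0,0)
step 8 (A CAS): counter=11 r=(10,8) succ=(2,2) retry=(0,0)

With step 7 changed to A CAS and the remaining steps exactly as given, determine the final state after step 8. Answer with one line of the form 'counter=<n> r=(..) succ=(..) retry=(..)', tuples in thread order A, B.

counter=10 r=(9,8) succ=(1,2) retry=(2,0)

(re-executing from step 7 with the substitution; state before step 7: counter=10 r=(9,8) succ=(1,2) retry=(0,0))
step 7 (A CAS): counter=10 r=(9,8) succ=(1,2) retry=(1,0)
step 8 (A CAS): counter=10 r=(9,8) succ=(1,2) retry=(2,0)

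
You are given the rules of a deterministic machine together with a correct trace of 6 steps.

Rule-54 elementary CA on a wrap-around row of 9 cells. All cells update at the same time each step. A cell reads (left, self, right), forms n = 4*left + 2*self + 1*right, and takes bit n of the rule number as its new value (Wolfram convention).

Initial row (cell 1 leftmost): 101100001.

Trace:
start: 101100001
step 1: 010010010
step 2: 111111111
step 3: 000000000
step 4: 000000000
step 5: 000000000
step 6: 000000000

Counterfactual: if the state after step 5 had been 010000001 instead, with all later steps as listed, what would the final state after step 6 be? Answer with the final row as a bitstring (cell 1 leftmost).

111000011

state after step 5 := 010000001
step 6: 111000011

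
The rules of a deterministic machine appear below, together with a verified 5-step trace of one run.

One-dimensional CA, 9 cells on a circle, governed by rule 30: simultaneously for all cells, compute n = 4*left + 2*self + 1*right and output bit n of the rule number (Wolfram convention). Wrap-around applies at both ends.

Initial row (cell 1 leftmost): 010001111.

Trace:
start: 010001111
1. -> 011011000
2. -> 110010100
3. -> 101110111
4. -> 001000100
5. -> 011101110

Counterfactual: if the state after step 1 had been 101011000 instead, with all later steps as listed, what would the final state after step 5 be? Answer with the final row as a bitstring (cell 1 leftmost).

000010101

state after step 1 := 101011000
2. -> 101010101
3. -> 001010101
4. -> 111010101
5. -> 000010101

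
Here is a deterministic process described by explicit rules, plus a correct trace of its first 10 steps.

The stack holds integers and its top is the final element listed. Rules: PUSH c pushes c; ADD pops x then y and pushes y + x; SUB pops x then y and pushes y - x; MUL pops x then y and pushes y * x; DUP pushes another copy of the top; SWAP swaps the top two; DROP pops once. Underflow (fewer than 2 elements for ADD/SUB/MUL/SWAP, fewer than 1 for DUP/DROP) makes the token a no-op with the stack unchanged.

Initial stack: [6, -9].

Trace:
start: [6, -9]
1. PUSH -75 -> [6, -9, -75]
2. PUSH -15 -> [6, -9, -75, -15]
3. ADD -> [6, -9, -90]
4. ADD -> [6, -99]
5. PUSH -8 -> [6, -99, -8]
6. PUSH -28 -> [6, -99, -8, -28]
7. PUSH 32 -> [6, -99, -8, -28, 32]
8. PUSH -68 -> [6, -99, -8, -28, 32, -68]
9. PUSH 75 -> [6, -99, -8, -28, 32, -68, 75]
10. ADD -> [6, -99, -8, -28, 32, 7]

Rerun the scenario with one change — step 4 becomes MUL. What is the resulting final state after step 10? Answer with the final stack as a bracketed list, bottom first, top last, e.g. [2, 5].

[6, 810, -8, -28, 32, 7]

(re-executing from step 4 with the substitution; state before step 4: [6, -9, -90])
4. MUL -> [6, 810]
5. PUSH -8 -> [6, 810, -8]
6. PUSH -28 -> [6, 810, -8, -28]
7. PUSH 32 -> [6, 810, -8, -28, 32]
8. PUSH -68 -> [6, 810, -8, -28, 32, -68]
9. PUSH 75 -> [6, 810, -8, -28, 32, -68, 75]
10. ADD -> [6, 810, -8, -28, 32, 7]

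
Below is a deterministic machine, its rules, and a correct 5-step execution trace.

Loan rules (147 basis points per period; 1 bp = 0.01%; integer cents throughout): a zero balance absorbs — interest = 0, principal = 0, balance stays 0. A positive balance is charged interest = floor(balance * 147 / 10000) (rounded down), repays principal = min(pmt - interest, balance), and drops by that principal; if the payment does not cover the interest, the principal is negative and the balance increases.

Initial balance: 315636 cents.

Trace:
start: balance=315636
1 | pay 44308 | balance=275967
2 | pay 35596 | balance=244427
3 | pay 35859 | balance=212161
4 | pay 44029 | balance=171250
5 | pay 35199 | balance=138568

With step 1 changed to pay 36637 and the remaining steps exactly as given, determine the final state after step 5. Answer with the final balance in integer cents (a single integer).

(re-executing from step 1 with the substitution; state before step 1: balance=315636)
1 | pay 36637 | balance=283638
2 | pay 35596 | balance=252211
3 | pay 35859 | balance=220059
4 | pay 44029 | balance=179264
5 | pay 35199 | balance=146700

146700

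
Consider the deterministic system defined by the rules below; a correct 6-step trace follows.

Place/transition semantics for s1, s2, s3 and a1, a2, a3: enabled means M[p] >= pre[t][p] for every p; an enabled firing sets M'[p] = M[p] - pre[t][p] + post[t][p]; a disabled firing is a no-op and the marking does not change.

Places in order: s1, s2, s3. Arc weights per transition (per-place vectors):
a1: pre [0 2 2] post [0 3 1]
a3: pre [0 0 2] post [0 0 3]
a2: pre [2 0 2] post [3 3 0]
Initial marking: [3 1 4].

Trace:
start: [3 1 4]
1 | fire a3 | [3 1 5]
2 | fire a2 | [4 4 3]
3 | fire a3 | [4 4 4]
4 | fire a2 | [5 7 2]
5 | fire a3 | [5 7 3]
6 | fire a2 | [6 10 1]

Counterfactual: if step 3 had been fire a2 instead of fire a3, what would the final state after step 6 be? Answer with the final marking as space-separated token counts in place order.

(re-executing from step 3 with the substitution; state before step 3: [4 4 3])
3 | fire a2 | [5 7 1]
4 | fire a2 | [5 7 1]
5 | fire a3 | [5 7 1]
6 | fire a2 | [5 7 1]

5 7 1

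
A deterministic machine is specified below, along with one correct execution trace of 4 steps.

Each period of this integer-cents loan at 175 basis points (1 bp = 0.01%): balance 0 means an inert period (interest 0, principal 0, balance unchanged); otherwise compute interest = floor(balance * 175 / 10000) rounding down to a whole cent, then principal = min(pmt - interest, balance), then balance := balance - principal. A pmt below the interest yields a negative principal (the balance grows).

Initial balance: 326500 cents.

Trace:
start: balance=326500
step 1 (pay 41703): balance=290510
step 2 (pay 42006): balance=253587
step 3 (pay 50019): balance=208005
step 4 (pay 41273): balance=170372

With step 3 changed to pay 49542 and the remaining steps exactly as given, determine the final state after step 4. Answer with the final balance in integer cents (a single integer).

170857

(re-executing from step 3 with the substitution; state before step 3: balance=253587)
step 3 (pay 49542): balance=208482
step 4 (pay 41273): balance=170857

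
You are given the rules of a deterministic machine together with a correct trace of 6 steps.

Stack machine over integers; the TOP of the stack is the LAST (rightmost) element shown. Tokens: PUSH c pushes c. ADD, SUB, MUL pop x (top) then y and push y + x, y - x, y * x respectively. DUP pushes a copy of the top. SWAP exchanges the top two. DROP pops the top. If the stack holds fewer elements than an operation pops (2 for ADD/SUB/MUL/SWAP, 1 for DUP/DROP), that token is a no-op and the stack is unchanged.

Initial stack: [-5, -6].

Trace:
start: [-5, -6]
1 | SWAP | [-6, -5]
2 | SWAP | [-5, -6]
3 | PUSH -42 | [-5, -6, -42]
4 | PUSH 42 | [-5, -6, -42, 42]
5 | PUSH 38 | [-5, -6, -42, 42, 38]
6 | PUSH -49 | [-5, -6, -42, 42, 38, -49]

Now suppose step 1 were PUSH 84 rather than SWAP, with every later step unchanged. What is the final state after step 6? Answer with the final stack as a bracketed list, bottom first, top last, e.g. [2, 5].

[-5, 84, -6, -42, 42, 38, -49]

(re-executing from step 1 with the substitution; state before step 1: [-5, -6])
1 | PUSH 84 | [-5, -6, 84]
2 | SWAP | [-5, 84, -6]
3 | PUSH -42 | [-5, 84, -6, -42]
4 | PUSH 42 | [-5, 84, -6, -42, 42]
5 | PUSH 38 | [-5, 84, -6, -42, 42, 38]
6 | PUSH -49 | [-5, 84, -6, -42, 42, 38, -49]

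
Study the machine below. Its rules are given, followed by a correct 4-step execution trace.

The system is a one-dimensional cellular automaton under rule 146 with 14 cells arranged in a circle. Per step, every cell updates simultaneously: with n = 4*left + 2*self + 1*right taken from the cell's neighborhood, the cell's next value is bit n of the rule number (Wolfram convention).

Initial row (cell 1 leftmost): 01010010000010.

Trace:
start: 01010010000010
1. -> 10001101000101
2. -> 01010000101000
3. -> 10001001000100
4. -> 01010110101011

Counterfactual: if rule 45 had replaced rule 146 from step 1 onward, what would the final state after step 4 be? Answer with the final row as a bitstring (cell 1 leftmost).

(re-executing steps 1..4 under rule 45; state before step 1: 01010010000010)
1. -> 01110010111010
2. -> 01000011100110
3. -> 01011010000100
4. -> 01110110110101

01110110110101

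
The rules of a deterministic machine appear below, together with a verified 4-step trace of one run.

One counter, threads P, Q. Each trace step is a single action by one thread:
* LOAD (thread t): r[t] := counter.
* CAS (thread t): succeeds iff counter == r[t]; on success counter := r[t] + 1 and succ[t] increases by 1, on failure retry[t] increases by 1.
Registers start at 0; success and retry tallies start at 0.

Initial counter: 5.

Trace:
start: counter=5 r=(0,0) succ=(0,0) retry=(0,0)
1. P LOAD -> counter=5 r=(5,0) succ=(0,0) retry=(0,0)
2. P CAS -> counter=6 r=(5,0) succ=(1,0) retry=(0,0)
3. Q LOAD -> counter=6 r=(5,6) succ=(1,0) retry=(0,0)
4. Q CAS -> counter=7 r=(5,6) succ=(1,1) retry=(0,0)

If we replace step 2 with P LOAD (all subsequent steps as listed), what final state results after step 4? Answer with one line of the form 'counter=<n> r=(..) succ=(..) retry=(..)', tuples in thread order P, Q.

counter=6 r=(5,5) succ=(0,1) retry=(0,0)

(re-executing from step 2 with the substitution; state before step 2: counter=5 r=(5,0) succ=(0,0) retry=(0,0))
2. P LOAD -> counter=5 r=(5,0) succ=(0,0) retry=(0,0)
3. Q LOAD -> counter=5 r=(5,5) succ=(0,0) retry=(0,0)
4. Q CAS -> counter=6 r=(5,5) succ=(0,1) retry=(0,0)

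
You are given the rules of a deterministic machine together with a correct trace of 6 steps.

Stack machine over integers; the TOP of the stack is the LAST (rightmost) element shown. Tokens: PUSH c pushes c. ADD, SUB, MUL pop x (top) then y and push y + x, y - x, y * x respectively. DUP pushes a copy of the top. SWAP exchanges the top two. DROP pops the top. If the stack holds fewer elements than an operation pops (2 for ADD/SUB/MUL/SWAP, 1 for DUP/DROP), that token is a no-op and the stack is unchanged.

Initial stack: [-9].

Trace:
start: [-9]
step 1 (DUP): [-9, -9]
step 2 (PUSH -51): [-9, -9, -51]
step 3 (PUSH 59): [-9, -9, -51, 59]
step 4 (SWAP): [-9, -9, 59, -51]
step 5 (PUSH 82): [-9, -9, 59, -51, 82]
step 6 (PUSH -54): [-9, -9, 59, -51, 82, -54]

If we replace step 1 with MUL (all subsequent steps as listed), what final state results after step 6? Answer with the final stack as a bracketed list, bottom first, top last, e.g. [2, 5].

[-9, 59, -51, 82, -54]

(re-executing from step 1 with the substitution; state before step 1: [-9])
step 1 (MUL): [-9]
step 2 (PUSH -51): [-9, -51]
step 3 (PUSH 59): [-9, -51, 59]
step 4 (SWAP): [-9, 59, -51]
step 5 (PUSH 82): [-9, 59, -51, 82]
step 6 (PUSH -54): [-9, 59, -51, 82, -54]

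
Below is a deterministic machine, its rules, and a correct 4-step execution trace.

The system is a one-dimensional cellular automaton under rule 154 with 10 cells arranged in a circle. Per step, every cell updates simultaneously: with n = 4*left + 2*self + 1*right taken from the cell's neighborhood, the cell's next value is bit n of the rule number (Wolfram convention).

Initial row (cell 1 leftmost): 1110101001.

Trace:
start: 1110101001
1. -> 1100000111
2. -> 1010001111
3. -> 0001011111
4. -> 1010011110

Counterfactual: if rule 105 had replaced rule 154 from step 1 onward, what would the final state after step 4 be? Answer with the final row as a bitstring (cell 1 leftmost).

1101001101

(re-executing steps 1..4 under rule 105; state before step 1: 1110101001)
1. -> 0011010001
2. -> 0011100100
3. -> 1010100001
4. -> 1101001101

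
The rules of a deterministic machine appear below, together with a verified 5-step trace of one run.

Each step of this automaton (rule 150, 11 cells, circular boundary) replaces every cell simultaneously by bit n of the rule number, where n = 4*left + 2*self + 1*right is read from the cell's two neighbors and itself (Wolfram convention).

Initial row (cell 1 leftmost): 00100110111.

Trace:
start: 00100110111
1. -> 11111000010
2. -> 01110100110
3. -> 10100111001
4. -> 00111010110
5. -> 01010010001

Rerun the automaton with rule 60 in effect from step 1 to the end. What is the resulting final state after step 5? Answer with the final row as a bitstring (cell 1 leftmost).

(re-executing steps 1..5 under rule 60; state before step 1: 00100110111)
1. -> 10110101100
2. -> 11101111010
3. -> 10011000111
4. -> 01010100100
5. -> 01111110110

01111110110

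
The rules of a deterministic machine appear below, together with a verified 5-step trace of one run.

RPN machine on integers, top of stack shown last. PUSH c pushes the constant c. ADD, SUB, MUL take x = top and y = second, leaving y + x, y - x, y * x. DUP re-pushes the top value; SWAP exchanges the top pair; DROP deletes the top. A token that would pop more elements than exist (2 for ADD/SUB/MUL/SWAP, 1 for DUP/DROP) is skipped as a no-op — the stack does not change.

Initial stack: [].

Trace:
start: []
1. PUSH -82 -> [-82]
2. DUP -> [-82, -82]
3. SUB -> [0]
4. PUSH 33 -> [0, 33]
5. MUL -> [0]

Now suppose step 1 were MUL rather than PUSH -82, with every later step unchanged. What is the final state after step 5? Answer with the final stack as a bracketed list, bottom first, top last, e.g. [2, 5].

(re-executing from step 1 with the substitution; state before step 1: [])
1. MUL -> []
2. DUP -> []
3. SUB -> []
4. PUSH 33 -> [33]
5. MUL -> [33]

[33]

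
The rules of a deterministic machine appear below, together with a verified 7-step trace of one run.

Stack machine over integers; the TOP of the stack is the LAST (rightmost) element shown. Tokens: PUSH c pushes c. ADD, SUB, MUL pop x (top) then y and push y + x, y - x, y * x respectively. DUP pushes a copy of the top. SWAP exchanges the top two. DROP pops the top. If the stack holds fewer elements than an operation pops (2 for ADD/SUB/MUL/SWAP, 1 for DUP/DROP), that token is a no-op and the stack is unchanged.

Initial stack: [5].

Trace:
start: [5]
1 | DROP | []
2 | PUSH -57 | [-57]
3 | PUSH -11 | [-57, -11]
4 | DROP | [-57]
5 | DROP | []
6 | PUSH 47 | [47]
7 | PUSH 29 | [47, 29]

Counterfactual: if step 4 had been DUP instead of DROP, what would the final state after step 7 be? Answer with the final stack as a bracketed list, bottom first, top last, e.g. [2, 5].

(re-executing from step 4 with the substitution; state before step 4: [-57, -11])
4 | DUP | [-57, -11, -11]
5 | DROP | [-57, -11]
6 | PUSH 47 | [-57, -11, 47]
7 | PUSH 29 | [-57, -11, 47, 29]

[-57, -11, 47, 29]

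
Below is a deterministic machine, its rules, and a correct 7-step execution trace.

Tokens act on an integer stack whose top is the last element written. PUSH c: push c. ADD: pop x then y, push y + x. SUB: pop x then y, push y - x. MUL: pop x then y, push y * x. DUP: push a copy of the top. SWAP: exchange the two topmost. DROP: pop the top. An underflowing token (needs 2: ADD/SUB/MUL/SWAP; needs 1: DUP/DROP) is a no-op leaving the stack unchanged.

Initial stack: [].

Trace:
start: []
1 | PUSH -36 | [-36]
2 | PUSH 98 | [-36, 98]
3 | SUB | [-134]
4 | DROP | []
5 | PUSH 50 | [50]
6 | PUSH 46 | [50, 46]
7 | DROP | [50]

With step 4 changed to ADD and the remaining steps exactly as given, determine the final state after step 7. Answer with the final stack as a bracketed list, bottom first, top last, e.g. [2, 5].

[-134, 50]

(re-executing from step 4 with the substitution; state before step 4: [-134])
4 | ADD | [-134]
5 | PUSH 50 | [-134, 50]
6 | PUSH 46 | [-134, 50, 46]
7 | DROP | [-134, 50]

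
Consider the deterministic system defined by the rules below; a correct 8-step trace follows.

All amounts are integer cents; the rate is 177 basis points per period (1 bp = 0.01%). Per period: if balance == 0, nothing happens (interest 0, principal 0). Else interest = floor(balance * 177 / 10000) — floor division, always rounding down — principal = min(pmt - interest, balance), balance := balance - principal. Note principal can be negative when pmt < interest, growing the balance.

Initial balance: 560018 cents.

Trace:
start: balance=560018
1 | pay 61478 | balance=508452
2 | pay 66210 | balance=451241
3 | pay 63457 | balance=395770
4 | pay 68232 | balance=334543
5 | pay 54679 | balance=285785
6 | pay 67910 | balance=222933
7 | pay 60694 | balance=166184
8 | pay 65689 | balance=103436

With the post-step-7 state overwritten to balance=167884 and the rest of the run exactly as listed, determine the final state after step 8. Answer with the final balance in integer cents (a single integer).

105166

state after step 7 := balance=167884
8 | pay 65689 | balance=105166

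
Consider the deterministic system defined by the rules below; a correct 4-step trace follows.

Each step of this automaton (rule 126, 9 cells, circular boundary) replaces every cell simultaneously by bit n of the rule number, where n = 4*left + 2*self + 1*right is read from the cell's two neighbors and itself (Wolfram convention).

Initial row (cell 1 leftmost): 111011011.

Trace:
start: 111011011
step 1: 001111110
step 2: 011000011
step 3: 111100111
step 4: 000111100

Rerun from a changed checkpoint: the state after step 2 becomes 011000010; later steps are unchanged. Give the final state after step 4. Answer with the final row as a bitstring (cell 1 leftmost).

000111100

state after step 2 := 011000010
step 3: 111100111
step 4: 000111100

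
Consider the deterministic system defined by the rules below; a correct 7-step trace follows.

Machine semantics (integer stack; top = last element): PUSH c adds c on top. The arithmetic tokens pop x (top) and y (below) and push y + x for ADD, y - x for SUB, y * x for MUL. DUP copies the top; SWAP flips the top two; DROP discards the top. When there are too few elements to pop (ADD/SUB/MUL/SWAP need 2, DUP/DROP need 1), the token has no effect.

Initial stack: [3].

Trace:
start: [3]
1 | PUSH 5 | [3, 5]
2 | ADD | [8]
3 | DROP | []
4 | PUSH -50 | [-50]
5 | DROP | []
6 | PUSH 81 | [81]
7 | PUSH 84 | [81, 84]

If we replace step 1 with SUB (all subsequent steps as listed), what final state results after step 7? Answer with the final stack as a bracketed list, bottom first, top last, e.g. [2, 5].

[81, 84]

(re-executing from step 1 with the substitution; state before step 1: [3])
1 | SUB | [3]
2 | ADD | [3]
3 | DROP | []
4 | PUSH -50 | [-50]
5 | DROP | []
6 | PUSH 81 | [81]
7 | PUSH 84 | [81, 84]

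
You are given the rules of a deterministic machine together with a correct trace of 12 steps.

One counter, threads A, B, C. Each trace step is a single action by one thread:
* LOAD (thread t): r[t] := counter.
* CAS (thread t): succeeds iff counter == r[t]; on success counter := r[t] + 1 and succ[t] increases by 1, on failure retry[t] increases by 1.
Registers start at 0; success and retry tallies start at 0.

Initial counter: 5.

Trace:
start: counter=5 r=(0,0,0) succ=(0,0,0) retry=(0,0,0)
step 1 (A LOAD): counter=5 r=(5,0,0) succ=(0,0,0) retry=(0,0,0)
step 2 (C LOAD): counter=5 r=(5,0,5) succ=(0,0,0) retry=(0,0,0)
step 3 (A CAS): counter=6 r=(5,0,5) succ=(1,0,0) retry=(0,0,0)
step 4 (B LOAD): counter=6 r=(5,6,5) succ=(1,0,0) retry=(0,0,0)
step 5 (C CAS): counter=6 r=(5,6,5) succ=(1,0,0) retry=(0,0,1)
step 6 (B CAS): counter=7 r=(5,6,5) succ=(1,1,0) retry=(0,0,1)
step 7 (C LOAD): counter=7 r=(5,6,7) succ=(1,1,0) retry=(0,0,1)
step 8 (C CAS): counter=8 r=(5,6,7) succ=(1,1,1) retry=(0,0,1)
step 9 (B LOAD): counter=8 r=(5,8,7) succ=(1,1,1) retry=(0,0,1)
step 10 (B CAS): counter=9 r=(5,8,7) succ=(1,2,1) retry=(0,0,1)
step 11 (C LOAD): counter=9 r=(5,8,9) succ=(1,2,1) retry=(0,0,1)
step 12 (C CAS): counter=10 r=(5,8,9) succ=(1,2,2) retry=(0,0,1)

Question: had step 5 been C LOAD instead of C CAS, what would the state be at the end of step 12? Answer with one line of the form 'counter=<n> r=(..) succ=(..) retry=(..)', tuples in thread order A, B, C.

counter=10 r=(5,8,9) succ=(1,2,2) retry=(0,0,0)

(re-executing from step 5 with the substitution; state before step 5: counter=6 r=(5,6,5) succ=(1,0,0) retry=(0,0,0))
step 5 (C LOAD): counter=6 r=(5,6,6) succ=(1,0,0) retry=(0,0,0)
step 6 (B CAS): counter=7 r=(5,6,6) succ=(1,1,0) retry=(0,0,0)
step 7 (C LOAD): counter=7 r=(5,6,7) succ=(1,1,0) retry=(0,0,0)
step 8 (C CAS): counter=8 r=(5,6,7) succ=(1,1,1) retry=(0,0,0)
step 9 (B LOAD): counter=8 r=(5,8,7) succ=(1,1,1) retry=(0,0,0)
step 10 (B CAS): counter=9 r=(5,8,7) succ=(1,2,1) retry=(0,0,0)
step 11 (C LOAD): counter=9 r=(5,8,9) succ=(1,2,1) retry=(0,0,0)
step 12 (C CAS): counter=10 r=(5,8,9) succ=(1,2,2) retry=(0,0,0)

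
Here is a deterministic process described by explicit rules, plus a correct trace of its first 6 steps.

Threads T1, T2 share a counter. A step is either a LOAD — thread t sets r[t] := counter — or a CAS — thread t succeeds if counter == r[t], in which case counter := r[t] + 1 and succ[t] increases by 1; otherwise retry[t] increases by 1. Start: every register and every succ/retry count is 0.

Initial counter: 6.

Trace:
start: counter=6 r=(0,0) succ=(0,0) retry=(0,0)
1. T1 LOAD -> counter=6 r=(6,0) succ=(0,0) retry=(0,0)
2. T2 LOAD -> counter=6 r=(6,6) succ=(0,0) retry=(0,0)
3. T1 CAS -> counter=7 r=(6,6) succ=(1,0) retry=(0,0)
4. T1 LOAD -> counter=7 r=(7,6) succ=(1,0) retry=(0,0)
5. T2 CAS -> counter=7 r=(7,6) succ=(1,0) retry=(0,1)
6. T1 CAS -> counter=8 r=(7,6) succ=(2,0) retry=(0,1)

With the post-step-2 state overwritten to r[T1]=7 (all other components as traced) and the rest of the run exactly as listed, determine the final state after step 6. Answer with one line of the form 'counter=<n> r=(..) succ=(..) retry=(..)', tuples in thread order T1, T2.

counter=7 r=(6,6) succ=(0,1) retry=(2,0)

state after step 2 := counter=6 r=(7,6) succ=(0,0) retry=(0,0)
3. T1 CAS -> counter=6 r=(7,6) succ=(0,0) retry=(1,0)
4. T1 LOAD -> counter=6 r=(6,6) succ=(0,0) retry=(1,0)
5. T2 CAS -> counter=7 r=(6,6) succ=(0,1) retry=(1,0)
6. T1 CAS -> counter=7 r=(6,6) succ=(0,1) retry=(2,0)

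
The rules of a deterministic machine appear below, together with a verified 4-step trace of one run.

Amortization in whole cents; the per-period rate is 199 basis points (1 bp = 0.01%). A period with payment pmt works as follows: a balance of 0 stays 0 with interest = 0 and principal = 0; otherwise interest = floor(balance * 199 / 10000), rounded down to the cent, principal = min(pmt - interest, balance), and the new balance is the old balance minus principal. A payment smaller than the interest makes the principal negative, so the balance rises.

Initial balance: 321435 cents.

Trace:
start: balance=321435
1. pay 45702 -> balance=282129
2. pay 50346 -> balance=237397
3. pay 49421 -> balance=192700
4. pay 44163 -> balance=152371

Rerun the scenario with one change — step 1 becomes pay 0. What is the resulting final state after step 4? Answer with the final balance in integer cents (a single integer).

(re-executing from step 1 with the substitution; state before step 1: balance=321435)
1. pay 0 -> balance=327831
2. pay 50346 -> balance=284008
3. pay 49421 -> balance=240238
4. pay 44163 -> balance=200855

200855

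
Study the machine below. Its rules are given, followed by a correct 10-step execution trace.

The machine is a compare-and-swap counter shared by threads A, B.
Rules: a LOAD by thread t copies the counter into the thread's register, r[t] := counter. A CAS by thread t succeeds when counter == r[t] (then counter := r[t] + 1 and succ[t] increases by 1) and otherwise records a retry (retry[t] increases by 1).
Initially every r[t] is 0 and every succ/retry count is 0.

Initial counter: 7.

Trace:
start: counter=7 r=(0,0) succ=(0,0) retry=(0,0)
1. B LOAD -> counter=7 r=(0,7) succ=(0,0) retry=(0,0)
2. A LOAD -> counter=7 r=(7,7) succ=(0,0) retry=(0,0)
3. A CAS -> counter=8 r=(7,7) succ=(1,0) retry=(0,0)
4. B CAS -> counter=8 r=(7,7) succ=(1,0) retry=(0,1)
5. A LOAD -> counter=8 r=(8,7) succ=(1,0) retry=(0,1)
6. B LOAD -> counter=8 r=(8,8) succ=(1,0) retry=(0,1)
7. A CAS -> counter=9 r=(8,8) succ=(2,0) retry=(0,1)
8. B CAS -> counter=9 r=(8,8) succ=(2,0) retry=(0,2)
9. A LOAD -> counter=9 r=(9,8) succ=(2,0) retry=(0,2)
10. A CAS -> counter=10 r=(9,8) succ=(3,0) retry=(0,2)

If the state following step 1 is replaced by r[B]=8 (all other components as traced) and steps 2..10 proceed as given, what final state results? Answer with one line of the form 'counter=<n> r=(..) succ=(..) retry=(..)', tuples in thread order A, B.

counter=11 r=(10,9) succ=(3,1) retry=(0,1)

state after step 1 := counter=7 r=(0,8) succ=(0,0) retry=(0,0)
2. A LOAD -> counter=7 r=(7,8) succ=(0,0) retry=(0,0)
3. A CAS -> counter=8 r=(7,8) succ=(1,0) retry=(0,0)
4. B CAS -> counter=9 r=(7,8) succ=(1,1) retry=(0,0)
5. A LOAD -> counter=9 r=(9,8) succ=(1,1) retry=(0,0)
6. B LOAD -> counter=9 r=(9,9) succ=(1,1) retry=(0,0)
7. A CAS -> counter=10 r=(9,9) succ=(2,1) retry=(0,0)
8. B CAS -> counter=10 r=(9,9) succ=(2,1) retry=(0,1)
9. A LOAD -> counter=10 r=(10,9) succ=(2,1) retry=(0,1)
10. A CAS -> counter=11 r=(10,9) succ=(3,1) retry=(0,1)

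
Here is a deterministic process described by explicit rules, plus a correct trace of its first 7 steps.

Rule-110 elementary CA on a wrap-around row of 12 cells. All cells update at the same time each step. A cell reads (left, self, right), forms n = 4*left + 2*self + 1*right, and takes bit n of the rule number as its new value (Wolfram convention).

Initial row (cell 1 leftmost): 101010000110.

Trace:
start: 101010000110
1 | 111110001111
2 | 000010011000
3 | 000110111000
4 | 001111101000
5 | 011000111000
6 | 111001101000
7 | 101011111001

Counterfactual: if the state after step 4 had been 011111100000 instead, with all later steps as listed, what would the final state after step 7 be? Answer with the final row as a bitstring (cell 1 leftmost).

010011100011

state after step 4 := 011111100000
5 | 110000100000
6 | 110001100001
7 | 010011100011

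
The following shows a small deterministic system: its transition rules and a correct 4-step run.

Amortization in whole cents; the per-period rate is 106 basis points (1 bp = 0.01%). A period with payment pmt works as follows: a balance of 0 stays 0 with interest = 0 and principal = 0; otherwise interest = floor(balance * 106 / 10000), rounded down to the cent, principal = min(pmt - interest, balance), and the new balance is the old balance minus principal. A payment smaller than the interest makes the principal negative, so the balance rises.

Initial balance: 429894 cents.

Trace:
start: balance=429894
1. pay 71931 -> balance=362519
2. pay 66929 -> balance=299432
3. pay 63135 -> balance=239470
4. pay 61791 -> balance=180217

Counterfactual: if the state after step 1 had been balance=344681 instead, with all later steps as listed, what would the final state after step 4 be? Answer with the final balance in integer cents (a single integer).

state after step 1 := balance=344681
2. pay 66929 -> balance=281405
3. pay 63135 -> balance=221252
4. pay 61791 -> balance=161806

161806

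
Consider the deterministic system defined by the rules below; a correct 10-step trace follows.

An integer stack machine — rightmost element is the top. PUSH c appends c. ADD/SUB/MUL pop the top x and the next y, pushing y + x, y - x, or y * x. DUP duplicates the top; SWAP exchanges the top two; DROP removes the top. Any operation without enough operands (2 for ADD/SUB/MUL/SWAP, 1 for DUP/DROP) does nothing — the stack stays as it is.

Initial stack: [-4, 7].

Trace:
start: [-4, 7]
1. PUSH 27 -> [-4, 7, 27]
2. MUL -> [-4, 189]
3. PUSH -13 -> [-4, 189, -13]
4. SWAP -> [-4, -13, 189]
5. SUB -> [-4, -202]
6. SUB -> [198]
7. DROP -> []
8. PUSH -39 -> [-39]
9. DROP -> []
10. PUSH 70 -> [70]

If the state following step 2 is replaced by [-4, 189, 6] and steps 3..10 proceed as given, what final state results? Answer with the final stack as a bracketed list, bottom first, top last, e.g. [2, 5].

[-4, 70]

state after step 2 := [-4, 189, 6]
3. PUSH -13 -> [-4, 189, 6, -13]
4. SWAP -> [-4, 189, -13, 6]
5. SUB -> [-4, 189, -19]
6. SUB -> [-4, 208]
7. DROP -> [-4]
8. PUSH -39 -> [-4, -39]
9. DROP -> [-4]
10. PUSH 70 -> [-4, 70]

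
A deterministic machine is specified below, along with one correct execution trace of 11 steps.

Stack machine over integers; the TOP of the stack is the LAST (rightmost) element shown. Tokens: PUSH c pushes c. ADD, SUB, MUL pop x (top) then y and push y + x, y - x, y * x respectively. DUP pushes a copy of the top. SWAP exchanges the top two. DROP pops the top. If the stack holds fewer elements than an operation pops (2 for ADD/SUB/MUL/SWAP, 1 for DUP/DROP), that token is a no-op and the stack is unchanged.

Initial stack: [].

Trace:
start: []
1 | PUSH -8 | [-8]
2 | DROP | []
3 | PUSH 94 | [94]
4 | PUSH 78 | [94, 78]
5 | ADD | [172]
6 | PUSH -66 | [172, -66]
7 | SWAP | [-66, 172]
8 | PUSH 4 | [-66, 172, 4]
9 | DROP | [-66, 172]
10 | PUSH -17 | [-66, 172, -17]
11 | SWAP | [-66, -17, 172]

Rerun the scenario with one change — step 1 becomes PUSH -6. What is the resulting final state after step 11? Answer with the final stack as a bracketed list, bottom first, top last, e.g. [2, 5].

(re-executing from step 1 with the substitution; state before step 1: [])
1 | PUSH -6 | [-6]
2 | DROP | []
3 | PUSH 94 | [94]
4 | PUSH 78 | [94, 78]
5 | ADD | [172]
6 | PUSH -66 | [172, -66]
7 | SWAP | [-66, 172]
8 | PUSH 4 | [-66, 172, 4]
9 | DROP | [-66, 172]
10 | PUSH -17 | [-66, 172, -17]
11 | SWAP | [-66, -17, 172]

[-66, -17, 172]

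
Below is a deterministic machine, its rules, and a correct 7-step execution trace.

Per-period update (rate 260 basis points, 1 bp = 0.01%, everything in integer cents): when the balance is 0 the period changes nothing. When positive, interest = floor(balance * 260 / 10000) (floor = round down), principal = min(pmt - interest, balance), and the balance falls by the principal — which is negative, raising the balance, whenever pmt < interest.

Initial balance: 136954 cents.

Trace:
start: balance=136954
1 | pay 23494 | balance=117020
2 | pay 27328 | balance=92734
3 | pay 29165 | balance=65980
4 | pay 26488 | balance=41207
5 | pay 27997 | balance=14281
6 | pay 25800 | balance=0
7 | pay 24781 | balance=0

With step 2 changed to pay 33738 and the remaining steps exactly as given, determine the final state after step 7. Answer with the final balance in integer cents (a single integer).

(re-executing from step 2 with the substitution; state before step 2: balance=117020)
2 | pay 33738 | balance=86324
3 | pay 29165 | balance=59403
4 | pay 26488 | balance=34459
5 | pay 27997 | balance=7357
6 | pay 25800 | balance=0
7 | pay 24781 | balance=0

0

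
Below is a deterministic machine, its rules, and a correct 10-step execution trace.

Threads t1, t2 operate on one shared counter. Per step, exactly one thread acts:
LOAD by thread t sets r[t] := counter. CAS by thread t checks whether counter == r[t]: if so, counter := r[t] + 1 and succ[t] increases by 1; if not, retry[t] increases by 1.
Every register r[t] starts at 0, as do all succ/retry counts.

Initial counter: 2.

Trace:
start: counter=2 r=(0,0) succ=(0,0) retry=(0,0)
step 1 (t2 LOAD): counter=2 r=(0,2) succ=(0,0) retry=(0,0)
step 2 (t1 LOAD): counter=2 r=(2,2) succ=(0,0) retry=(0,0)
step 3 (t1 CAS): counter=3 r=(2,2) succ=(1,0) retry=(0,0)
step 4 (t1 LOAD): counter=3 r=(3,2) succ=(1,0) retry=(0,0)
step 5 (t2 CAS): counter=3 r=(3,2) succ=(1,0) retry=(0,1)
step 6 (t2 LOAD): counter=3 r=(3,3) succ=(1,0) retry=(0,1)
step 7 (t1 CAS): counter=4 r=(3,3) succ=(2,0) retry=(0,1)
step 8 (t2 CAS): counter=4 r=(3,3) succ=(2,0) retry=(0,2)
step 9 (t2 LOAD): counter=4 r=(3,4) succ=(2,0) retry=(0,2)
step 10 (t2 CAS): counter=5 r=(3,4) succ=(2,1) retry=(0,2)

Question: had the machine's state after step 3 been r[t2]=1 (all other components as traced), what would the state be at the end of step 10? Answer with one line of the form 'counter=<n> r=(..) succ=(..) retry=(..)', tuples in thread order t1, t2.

counter=5 r=(3,4) succ=(2,1) retry=(0,2)

state after step 3 := counter=3 r=(2,1) succ=(1,0) retry=(0,0)
step 4 (t1 LOAD): counter=3 r=(3,1) succ=(1,0) retry=(0,0)
step 5 (t2 CAS): counter=3 r=(3,1) succ=(1,0) retry=(0,1)
step 6 (t2 LOAD): counter=3 r=(3,3) succ=(1,0) retry=(0,1)
step 7 (t1 CAS): counter=4 r=(3,3) succ=(2,0) retry=(0,1)
step 8 (t2 CAS): counter=4 r=(3,3) succ=(2,0) retry=(0,2)
step 9 (t2 LOAD): counter=4 r=(3,4) succ=(2,0) retry=(0,2)
step 10 (t2 CAS): counter=5 r=(3,4) succ=(2,1) retry=(0,2)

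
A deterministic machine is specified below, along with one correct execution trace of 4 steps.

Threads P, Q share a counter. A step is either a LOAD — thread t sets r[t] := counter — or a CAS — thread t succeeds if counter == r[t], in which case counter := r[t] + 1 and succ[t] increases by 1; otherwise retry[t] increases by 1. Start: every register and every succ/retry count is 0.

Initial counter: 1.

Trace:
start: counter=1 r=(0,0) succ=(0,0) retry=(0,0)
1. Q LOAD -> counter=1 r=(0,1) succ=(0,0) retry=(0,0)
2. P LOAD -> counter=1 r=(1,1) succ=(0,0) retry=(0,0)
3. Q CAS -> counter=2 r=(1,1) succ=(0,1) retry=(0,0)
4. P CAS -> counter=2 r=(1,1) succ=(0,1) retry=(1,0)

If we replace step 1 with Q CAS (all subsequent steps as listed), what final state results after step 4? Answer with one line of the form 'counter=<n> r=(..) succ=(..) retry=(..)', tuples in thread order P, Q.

(re-executing from step 1 with the substitution; state before step 1: counter=1 r=(0,0) succ=(0,0) retry=(0,0))
1. Q CAS -> counter=1 r=(0,0) succ=(0,0) retry=(0,1)
2. P LOAD -> counter=1 r=(1,0) succ=(0,0) retry=(0,1)
3. Q CAS -> counter=1 r=(1,0) succ=(0,0) retry=(0,2)
4. P CAS -> counter=2 r=(1,0) succ=(1,0) retry=(0,2)

counter=2 r=(1,0) succ=(1,0) retry=(0,2)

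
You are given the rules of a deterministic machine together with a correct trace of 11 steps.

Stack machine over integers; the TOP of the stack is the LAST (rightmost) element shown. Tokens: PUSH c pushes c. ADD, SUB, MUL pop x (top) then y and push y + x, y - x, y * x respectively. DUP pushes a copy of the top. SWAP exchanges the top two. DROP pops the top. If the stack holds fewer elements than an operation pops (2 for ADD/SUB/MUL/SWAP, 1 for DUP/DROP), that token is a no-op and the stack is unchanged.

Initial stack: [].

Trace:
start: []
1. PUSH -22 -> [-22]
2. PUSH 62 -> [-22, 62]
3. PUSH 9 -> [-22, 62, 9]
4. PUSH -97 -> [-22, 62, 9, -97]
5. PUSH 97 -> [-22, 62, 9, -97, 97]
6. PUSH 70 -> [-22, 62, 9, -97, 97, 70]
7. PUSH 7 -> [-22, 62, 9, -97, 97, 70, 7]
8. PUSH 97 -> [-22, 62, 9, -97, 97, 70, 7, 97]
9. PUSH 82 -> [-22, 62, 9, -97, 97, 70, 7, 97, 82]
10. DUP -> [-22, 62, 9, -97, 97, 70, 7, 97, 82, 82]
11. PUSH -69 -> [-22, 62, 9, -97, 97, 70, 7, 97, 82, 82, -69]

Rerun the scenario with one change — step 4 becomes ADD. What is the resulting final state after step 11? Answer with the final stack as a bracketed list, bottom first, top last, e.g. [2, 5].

(re-executing from step 4 with the substitution; state before step 4: [-22, 62, 9])
4. ADD -> [-22, 71]
5. PUSH 97 -> [-22, 71, 97]
6. PUSH 70 -> [-22, 71, 97, 70]
7. PUSH 7 -> [-22, 71, 97, 70, 7]
8. PUSH 97 -> [-22, 71, 97, 70, 7, 97]
9. PUSH 82 -> [-22, 71, 97, 70, 7, 97, 82]
10. DUP -> [-22, 71, 97, 70, 7, 97, 82, 82]
11. PUSH -69 -> [-22, 71, 97, 70, 7, 97, 82, 82, -69]

[-22, 71, 97, 70, 7, 97, 82, 82, -69]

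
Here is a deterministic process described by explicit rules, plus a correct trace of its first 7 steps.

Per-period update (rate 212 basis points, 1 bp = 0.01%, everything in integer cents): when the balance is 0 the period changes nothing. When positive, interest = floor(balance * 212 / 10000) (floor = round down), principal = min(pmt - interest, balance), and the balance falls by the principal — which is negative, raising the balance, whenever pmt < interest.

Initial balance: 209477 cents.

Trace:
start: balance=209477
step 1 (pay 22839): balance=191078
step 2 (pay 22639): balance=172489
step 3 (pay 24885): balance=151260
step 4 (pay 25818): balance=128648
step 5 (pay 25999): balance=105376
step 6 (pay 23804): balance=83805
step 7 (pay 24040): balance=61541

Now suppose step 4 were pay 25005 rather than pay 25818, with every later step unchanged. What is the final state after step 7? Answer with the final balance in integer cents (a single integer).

62407

(re-executing from step 4 with the substitution; state before step 4: balance=151260)
step 4 (pay 25005): balance=129461
step 5 (pay 25999): balance=106206
step 6 (pay 23804): balance=84653
step 7 (pay 24040): balance=62407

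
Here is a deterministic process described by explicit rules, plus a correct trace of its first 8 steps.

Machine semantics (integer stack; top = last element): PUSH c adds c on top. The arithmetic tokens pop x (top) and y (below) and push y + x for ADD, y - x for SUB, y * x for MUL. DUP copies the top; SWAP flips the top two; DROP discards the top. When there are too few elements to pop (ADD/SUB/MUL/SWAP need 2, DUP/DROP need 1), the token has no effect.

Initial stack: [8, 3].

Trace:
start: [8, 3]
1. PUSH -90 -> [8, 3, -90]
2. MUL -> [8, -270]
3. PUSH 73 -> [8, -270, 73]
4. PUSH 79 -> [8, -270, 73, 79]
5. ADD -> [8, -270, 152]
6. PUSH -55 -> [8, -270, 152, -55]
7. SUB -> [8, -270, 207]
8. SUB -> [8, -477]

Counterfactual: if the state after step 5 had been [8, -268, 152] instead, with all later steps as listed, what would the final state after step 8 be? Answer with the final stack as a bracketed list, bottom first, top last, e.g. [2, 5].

state after step 5 := [8, -268, 152]
6. PUSH -55 -> [8, -268, 152, -55]
7. SUB -> [8, -268, 207]
8. SUB -> [8, -475]

[8, -475]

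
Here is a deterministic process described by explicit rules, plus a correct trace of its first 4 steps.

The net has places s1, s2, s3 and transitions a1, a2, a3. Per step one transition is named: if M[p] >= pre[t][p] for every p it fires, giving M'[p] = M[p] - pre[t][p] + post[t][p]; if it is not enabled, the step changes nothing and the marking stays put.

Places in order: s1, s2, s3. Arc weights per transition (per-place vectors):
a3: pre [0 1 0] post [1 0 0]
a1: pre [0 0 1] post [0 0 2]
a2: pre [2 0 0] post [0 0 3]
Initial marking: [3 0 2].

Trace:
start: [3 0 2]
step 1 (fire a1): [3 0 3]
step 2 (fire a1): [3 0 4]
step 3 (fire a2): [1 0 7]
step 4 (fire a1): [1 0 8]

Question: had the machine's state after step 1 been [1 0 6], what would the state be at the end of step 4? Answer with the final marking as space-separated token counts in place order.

1 0 8

state after step 1 := [1 0 6]
step 2 (fire a1): [1 0 7]
step 3 (fire a2): [1 0 7]
step 4 (fire a1): [1 0 8]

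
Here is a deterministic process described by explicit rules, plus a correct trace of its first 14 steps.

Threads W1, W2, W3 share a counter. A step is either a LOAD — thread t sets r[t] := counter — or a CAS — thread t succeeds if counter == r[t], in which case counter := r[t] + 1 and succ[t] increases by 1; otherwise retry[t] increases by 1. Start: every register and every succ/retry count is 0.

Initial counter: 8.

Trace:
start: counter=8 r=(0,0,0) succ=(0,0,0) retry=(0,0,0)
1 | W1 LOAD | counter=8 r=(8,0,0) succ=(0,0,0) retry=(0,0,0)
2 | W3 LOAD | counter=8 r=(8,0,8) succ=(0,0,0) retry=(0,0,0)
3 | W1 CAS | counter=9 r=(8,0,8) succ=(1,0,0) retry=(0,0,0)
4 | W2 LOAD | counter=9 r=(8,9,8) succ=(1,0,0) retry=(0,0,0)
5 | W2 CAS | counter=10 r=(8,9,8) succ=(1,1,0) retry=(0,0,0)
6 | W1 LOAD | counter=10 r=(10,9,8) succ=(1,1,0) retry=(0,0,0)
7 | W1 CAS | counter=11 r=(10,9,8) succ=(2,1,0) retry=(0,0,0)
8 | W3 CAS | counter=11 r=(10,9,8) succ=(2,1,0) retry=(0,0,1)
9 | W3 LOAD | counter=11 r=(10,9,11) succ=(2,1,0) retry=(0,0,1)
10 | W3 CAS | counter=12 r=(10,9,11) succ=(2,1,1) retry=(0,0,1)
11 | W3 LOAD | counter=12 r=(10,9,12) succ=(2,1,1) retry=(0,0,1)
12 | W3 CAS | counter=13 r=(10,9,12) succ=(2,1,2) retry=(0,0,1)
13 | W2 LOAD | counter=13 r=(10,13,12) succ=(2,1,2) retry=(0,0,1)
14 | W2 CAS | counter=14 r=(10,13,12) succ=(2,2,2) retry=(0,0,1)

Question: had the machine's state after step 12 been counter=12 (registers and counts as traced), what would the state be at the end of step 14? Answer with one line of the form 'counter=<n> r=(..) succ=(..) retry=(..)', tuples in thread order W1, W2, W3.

counter=13 r=(10,12,12) succ=(2,2,2) retry=(0,0,1)

state after step 12 := counter=12 r=(10,9,12) succ=(2,1,2) retry=(0,0,1)
13 | W2 LOAD | counter=12 r=(10,12,12) succ=(2,1,2) retry=(0,0,1)
14 | W2 CAS | counter=13 r=(10,12,12) succ=(2,2,2) retry=(0,0,1)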